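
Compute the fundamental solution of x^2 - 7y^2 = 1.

First expand sqrt(7) as a continued fraction. With x_i = (sqrt(7) + m_i)/d_i and (m_0, d_0) = (0, 1): a_0 = floor(sqrt(7)) = 2, since 2^2 = 4 <= 7 < 9 = 3^2.
Iterate m_{i+1} = d_i*a_i - m_i, d_{i+1} = (7 - m_{i+1}^2)/d_i, a_{i+1} = floor((a_0 + m_{i+1})/d_{i+1}):
  m_1 = 1*2 - 0 = 2, d_1 = (7 - 2^2)/1 = 3/1 = 3, a_1 = floor((2 + 2)/3) = 1.
  m_2 = 3*1 - 2 = 1, d_2 = (7 - 1^2)/3 = 6/3 = 2, a_2 = floor((2 + 1)/2) = 1.
  m_3 = 2*1 - 1 = 1, d_3 = (7 - 1^2)/2 = 6/2 = 3, a_3 = floor((2 + 1)/3) = 1.
  m_4 = 3*1 - 1 = 2, d_4 = (7 - 2^2)/3 = 3/3 = 1, a_4 = floor((2 + 2)/1) = 4.
  m_5 = 1*4 - 2 = 2, d_5 = (7 - 2^2)/1 = 3/1 = 3: (m_5, d_5) = (m_1, d_1) = (2, 3), so from here the quotients repeat a_1, ..., a_4; the period length is 4.
So sqrt(7) = [2; (1, 1, 1, 4)] with period length k = 4.
k is even, so the fundamental solution of x^2 - 7y^2 = 1 is (p_{k-1}, q_{k-1}) = (p_3, q_3); compute convergents through index 3.
Convergents (p_i = a_i*p_{i-1} + p_{i-2}, q_i = a_i*q_{i-1} + q_{i-2} with p_{-2}=0, p_{-1}=1, q_{-2}=1, q_{-1}=0):
  i=0: a_0=2, p_0 = 2*1 + 0 = 2, q_0 = 2*0 + 1 = 1.
  i=1: a_1=1, p_1 = 1*2 + 1 = 3, q_1 = 1*1 + 0 = 1.
  i=2: a_2=1, p_2 = 1*3 + 2 = 5, q_2 = 1*1 + 1 = 2.
  i=3: a_3=1, p_3 = 1*5 + 3 = 8, q_3 = 1*2 + 1 = 3.
Check: 8^2 - 7*3^2 = 64 - 63 = 1, so (x, y) = (8, 3) solves the equation, and by the theorem it is the least positive solution.

(x, y) = (8, 3)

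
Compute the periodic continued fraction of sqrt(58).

[7; (1, 1, 1, 1, 1, 1, 14)]

Write x_i = (sqrt(58) + m_i)/d_i with (m_0, d_0) = (0, 1). a_0 = floor(sqrt(58)) = 7, since 7^2 = 49 <= 58 < 64 = 8^2.
Iterate m_{i+1} = d_i*a_i - m_i, d_{i+1} = (58 - m_{i+1}^2)/d_i, a_{i+1} = floor((a_0 + m_{i+1})/d_{i+1}):
  m_1 = 1*7 - 0 = 7, d_1 = (58 - 7^2)/1 = 9/1 = 9, a_1 = floor((7 + 7)/9) = 1.
  m_2 = 9*1 - 7 = 2, d_2 = (58 - 2^2)/9 = 54/9 = 6, a_2 = floor((7 + 2)/6) = 1.
  m_3 = 6*1 - 2 = 4, d_3 = (58 - 4^2)/6 = 42/6 = 7, a_3 = floor((7 + 4)/7) = 1.
  m_4 = 7*1 - 4 = 3, d_4 = (58 - 3^2)/7 = 49/7 = 7, a_4 = floor((7 + 3)/7) = 1.
  m_5 = 7*1 - 3 = 4, d_5 = (58 - 4^2)/7 = 42/7 = 6, a_5 = floor((7 + 4)/6) = 1.
  m_6 = 6*1 - 4 = 2, d_6 = (58 - 2^2)/6 = 54/6 = 9, a_6 = floor((7 + 2)/9) = 1.
  m_7 = 9*1 - 2 = 7, d_7 = (58 - 7^2)/9 = 9/9 = 1, a_7 = floor((7 + 7)/1) = 14.
  m_8 = 1*14 - 7 = 7, d_8 = (58 - 7^2)/1 = 9/1 = 9: (m_8, d_8) = (m_1, d_1) = (7, 9), so from here the quotients repeat a_1, ..., a_7; the period length is 7.
Hence the expansion of sqrt(58) is a_0 = 7 followed by the repeating block 1, 1, 1, 1, 1, 1, 14 (period 7).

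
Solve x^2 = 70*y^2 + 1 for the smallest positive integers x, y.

(x, y) = (251, 30)

First expand sqrt(70) as a continued fraction. With x_i = (sqrt(70) + m_i)/d_i and (m_0, d_0) = (0, 1): a_0 = floor(sqrt(70)) = 8, since 8^2 = 64 <= 70 < 81 = 9^2.
Iterate m_{i+1} = d_i*a_i - m_i, d_{i+1} = (70 - m_{i+1}^2)/d_i, a_{i+1} = floor((a_0 + m_{i+1})/d_{i+1}):
  m_1 = 1*8 - 0 = 8, d_1 = (70 - 8^2)/1 = 6/1 = 6, a_1 = floor((8 + 8)/6) = 2.
  m_2 = 6*2 - 8 = 4, d_2 = (70 - 4^2)/6 = 54/6 = 9, a_2 = floor((8 + 4)/9) = 1.
  m_3 = 9*1 - 4 = 5, d_3 = (70 - 5^2)/9 = 45/9 = 5, a_3 = floor((8 + 5)/5) = 2.
  m_4 = 5*2 - 5 = 5, d_4 = (70 - 5^2)/5 = 45/5 = 9, a_4 = floor((8 + 5)/9) = 1.
  m_5 = 9*1 - 5 = 4, d_5 = (70 - 4^2)/9 = 54/9 = 6, a_5 = floor((8 + 4)/6) = 2.
  m_6 = 6*2 - 4 = 8, d_6 = (70 - 8^2)/6 = 6/6 = 1, a_6 = floor((8 + 8)/1) = 16.
  m_7 = 1*16 - 8 = 8, d_7 = (70 - 8^2)/1 = 6/1 = 6: (m_7, d_7) = (m_1, d_1) = (8, 6), so from here the quotients repeat a_1, ..., a_6; the period length is 6.
So sqrt(70) = [8; (2, 1, 2, 1, 2, 16)] with period length k = 6.
k is even, so the fundamental solution of x^2 - 70y^2 = 1 is (p_{k-1}, q_{k-1}) = (p_5, q_5); compute convergents through index 5.
Convergents (p_i = a_i*p_{i-1} + p_{i-2}, q_i = a_i*q_{i-1} + q_{i-2} with p_{-2}=0, p_{-1}=1, q_{-2}=1, q_{-1}=0):
  i=0: a_0=8, p_0 = 8*1 + 0 = 8, q_0 = 8*0 + 1 = 1.
  i=1: a_1=2, p_1 = 2*8 + 1 = 17, q_1 = 2*1 + 0 = 2.
  i=2: a_2=1, p_2 = 1*17 + 8 = 25, q_2 = 1*2 + 1 = 3.
  i=3: a_3=2, p_3 = 2*25 + 17 = 67, q_3 = 2*3 + 2 = 8.
  i=4: a_4=1, p_4 = 1*67 + 25 = 92, q_4 = 1*8 + 3 = 11.
  i=5: a_5=2, p_5 = 2*92 + 67 = 251, q_5 = 2*11 + 8 = 30.
Check: 251^2 - 70*30^2 = 63001 - 63000 = 1, so (x, y) = (251, 30) solves the equation, and by the theorem it is the least positive solution.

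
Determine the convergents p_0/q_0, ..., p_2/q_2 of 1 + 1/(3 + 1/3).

Using the convergent recurrence p_i = a_i*p_{i-1} + p_{i-2}, q_i = a_i*q_{i-1} + q_{i-2} with p_{-2}=0, p_{-1}=1, q_{-2}=1, q_{-1}=0:
  i=0: a_0=1, p_0 = 1*1 + 0 = 1, q_0 = 1*0 + 1 = 1.
  i=1: a_1=3, p_1 = 3*1 + 1 = 4, q_1 = 3*1 + 0 = 3.
  i=2: a_2=3, p_2 = 3*4 + 1 = 13, q_2 = 3*3 + 1 = 10.

1/1, 4/3, 13/10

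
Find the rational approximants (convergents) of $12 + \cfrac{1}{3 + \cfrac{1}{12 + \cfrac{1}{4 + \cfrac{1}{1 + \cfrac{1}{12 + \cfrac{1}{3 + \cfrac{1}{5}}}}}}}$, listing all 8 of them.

12/1, 37/3, 456/37, 1861/151, 2317/188, 29665/2407, 91312/7409, 486225/39452

Using the convergent recurrence p_i = a_i*p_{i-1} + p_{i-2}, q_i = a_i*q_{i-1} + q_{i-2} with p_{-2}=0, p_{-1}=1, q_{-2}=1, q_{-1}=0:
  i=0: a_0=12, p_0 = 12*1 + 0 = 12, q_0 = 12*0 + 1 = 1.
  i=1: a_1=3, p_1 = 3*12 + 1 = 37, q_1 = 3*1 + 0 = 3.
  i=2: a_2=12, p_2 = 12*37 + 12 = 456, q_2 = 12*3 + 1 = 37.
  i=3: a_3=4, p_3 = 4*456 + 37 = 1861, q_3 = 4*37 + 3 = 151.
  i=4: a_4=1, p_4 = 1*1861 + 456 = 2317, q_4 = 1*151 + 37 = 188.
  i=5: a_5=12, p_5 = 12*2317 + 1861 = 29665, q_5 = 12*188 + 151 = 2407.
  i=6: a_6=3, p_6 = 3*29665 + 2317 = 91312, q_6 = 3*2407 + 188 = 7409.
  i=7: a_7=5, p_7 = 5*91312 + 29665 = 486225, q_7 = 5*7409 + 2407 = 39452.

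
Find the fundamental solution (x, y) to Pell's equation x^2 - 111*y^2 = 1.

First expand sqrt(111) as a continued fraction. With x_i = (sqrt(111) + m_i)/d_i and (m_0, d_0) = (0, 1): a_0 = floor(sqrt(111)) = 10, since 10^2 = 100 <= 111 < 121 = 11^2.
Iterate m_{i+1} = d_i*a_i - m_i, d_{i+1} = (111 - m_{i+1}^2)/d_i, a_{i+1} = floor((a_0 + m_{i+1})/d_{i+1}):
  m_1 = 1*10 - 0 = 10, d_1 = (111 - 10^2)/1 = 11/1 = 11, a_1 = floor((10 + 10)/11) = 1.
  m_2 = 11*1 - 10 = 1, d_2 = (111 - 1^2)/11 = 110/11 = 10, a_2 = floor((10 + 1)/10) = 1.
  m_3 = 10*1 - 1 = 9, d_3 = (111 - 9^2)/10 = 30/10 = 3, a_3 = floor((10 + 9)/3) = 6.
  m_4 = 3*6 - 9 = 9, d_4 = (111 - 9^2)/3 = 30/3 = 10, a_4 = floor((10 + 9)/10) = 1.
  m_5 = 10*1 - 9 = 1, d_5 = (111 - 1^2)/10 = 110/10 = 11, a_5 = floor((10 + 1)/11) = 1.
  m_6 = 11*1 - 1 = 10, d_6 = (111 - 10^2)/11 = 11/11 = 1, a_6 = floor((10 + 10)/1) = 20.
  m_7 = 1*20 - 10 = 10, d_7 = (111 - 10^2)/1 = 11/1 = 11: (m_7, d_7) = (m_1, d_1) = (10, 11), so from here the quotients repeat a_1, ..., a_6; the period length is 6.
So sqrt(111) = [10; (1, 1, 6, 1, 1, 20)] with period length k = 6.
k is even, so the fundamental solution of x^2 - 111y^2 = 1 is (p_{k-1}, q_{k-1}) = (p_5, q_5); compute convergents through index 5.
Convergents (p_i = a_i*p_{i-1} + p_{i-2}, q_i = a_i*q_{i-1} + q_{i-2} with p_{-2}=0, p_{-1}=1, q_{-2}=1, q_{-1}=0):
  i=0: a_0=10, p_0 = 10*1 + 0 = 10, q_0 = 10*0 + 1 = 1.
  i=1: a_1=1, p_1 = 1*10 + 1 = 11, q_1 = 1*1 + 0 = 1.
  i=2: a_2=1, p_2 = 1*11 + 10 = 21, q_2 = 1*1 + 1 = 2.
  i=3: a_3=6, p_3 = 6*21 + 11 = 137, q_3 = 6*2 + 1 = 13.
  i=4: a_4=1, p_4 = 1*137 + 21 = 158, q_4 = 1*13 + 2 = 15.
  i=5: a_5=1, p_5 = 1*158 + 137 = 295, q_5 = 1*15 + 13 = 28.
Check: 295^2 - 111*28^2 = 87025 - 87024 = 1, so (x, y) = (295, 28) solves the equation, and by the theorem it is the least positive solution.

(x, y) = (295, 28)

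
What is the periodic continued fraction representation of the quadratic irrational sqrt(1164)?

[34; (8, 1, 1, 16, 1, 1, 8, 68)]

Write x_i = (sqrt(1164) + m_i)/d_i with (m_0, d_0) = (0, 1). a_0 = floor(sqrt(1164)) = 34, since 34^2 = 1156 <= 1164 < 1225 = 35^2.
Iterate m_{i+1} = d_i*a_i - m_i, d_{i+1} = (1164 - m_{i+1}^2)/d_i, a_{i+1} = floor((a_0 + m_{i+1})/d_{i+1}):
  m_1 = 1*34 - 0 = 34, d_1 = (1164 - 34^2)/1 = 8/1 = 8, a_1 = floor((34 + 34)/8) = 8.
  m_2 = 8*8 - 34 = 30, d_2 = (1164 - 30^2)/8 = 264/8 = 33, a_2 = floor((34 + 30)/33) = 1.
  m_3 = 33*1 - 30 = 3, d_3 = (1164 - 3^2)/33 = 1155/33 = 35, a_3 = floor((34 + 3)/35) = 1.
  m_4 = 35*1 - 3 = 32, d_4 = (1164 - 32^2)/35 = 140/35 = 4, a_4 = floor((34 + 32)/4) = 16.
  m_5 = 4*16 - 32 = 32, d_5 = (1164 - 32^2)/4 = 140/4 = 35, a_5 = floor((34 + 32)/35) = 1.
  m_6 = 35*1 - 32 = 3, d_6 = (1164 - 3^2)/35 = 1155/35 = 33, a_6 = floor((34 + 3)/33) = 1.
  m_7 = 33*1 - 3 = 30, d_7 = (1164 - 30^2)/33 = 264/33 = 8, a_7 = floor((34 + 30)/8) = 8.
  m_8 = 8*8 - 30 = 34, d_8 = (1164 - 34^2)/8 = 8/8 = 1, a_8 = floor((34 + 34)/1) = 68.
  m_9 = 1*68 - 34 = 34, d_9 = (1164 - 34^2)/1 = 8/1 = 8: (m_9, d_9) = (m_1, d_1) = (34, 8), so from here the quotients repeat a_1, ..., a_8; the period length is 8.
Hence the expansion of sqrt(1164) is a_0 = 34 followed by the repeating block 8, 1, 1, 16, 1, 1, 8, 68 (period 8).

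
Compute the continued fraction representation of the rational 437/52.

[8; 2, 2, 10]

Run the Euclidean algorithm on 437 and 52; the successive quotients are the partial quotients a_0, a_1, ... (each step inverts the fractional part left over by the previous one):
  437 = 8*52 + 21, so a_0 = 8.
  52 = 2*21 + 10, so a_1 = 2.
  21 = 2*10 + 1, so a_2 = 2.
  10 = 10*1 + 0, so a_3 = 10.
The remainder reaches 0 after 4 divisions, so the expansion has 4 partial quotients, read off in order.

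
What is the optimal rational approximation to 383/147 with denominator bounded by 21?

13/5

Expand x = 383/147 as a continued fraction with the Euclidean algorithm:
  383 = 2*147 + 89, so a_0 = 2.
  147 = 1*89 + 58, so a_1 = 1.
  89 = 1*58 + 31, so a_2 = 1.
  58 = 1*31 + 27, so a_3 = 1.
  31 = 1*27 + 4, so a_4 = 1.
  27 = 6*4 + 3, so a_5 = 6.
  4 = 1*3 + 1, so a_6 = 1.
  3 = 3*1 + 0, so a_7 = 3.
so x = [2; 1, 1, 1, 1, 6, 1, 3].
Convergents (p_i = a_i*p_{i-1} + p_{i-2}, q_i = a_i*q_{i-1} + q_{i-2} with p_{-2}=0, p_{-1}=1, q_{-2}=1, q_{-1}=0), until the denominator exceeds 21:
  i=0: a_0=2, p_0 = 2*1 + 0 = 2, q_0 = 2*0 + 1 = 1.
  i=1: a_1=1, p_1 = 1*2 + 1 = 3, q_1 = 1*1 + 0 = 1.
  i=2: a_2=1, p_2 = 1*3 + 2 = 5, q_2 = 1*1 + 1 = 2.
  i=3: a_3=1, p_3 = 1*5 + 3 = 8, q_3 = 1*2 + 1 = 3.
  i=4: a_4=1, p_4 = 1*8 + 5 = 13, q_4 = 1*3 + 2 = 5.
  i=5: a_5=6, p_5 = 6*13 + 8 = 86, q_5 = 6*5 + 3 = 33.
q_5 = 33 > 21, so the last convergent with denominator <= 21 is p_4/q_4 = 13/5.
The closest fraction with denominator <= 21 is either p_4/q_4 or the intermediate fraction (k*p_4 + p_3)/(k*q_4 + q_3) with the largest k >= 1 whose denominator stays <= 21; these approach x as k grows, and every other convergent or intermediate fraction in range is farther away.
Largest k: floor((21 - q_3)/q_4) = floor((21 - 3)/5) = 3.
That gives (3*13 + 8)/(3*5 + 3) = 47/18.
Compare the errors: |x - 13/5| = |383*5 - 13*147|/(147*5) = 4/735, and |x - 47/18| = |383*18 - 47*147|/(147*18) = 15/2646.
Cross-multiplying, 4*2646 = 10584 < 11025 = 15*735, so 4/735 is smaller: the convergent 13/5 is closer to x than 47/18.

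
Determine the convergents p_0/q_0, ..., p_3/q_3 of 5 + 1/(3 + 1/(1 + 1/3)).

Using the convergent recurrence p_i = a_i*p_{i-1} + p_{i-2}, q_i = a_i*q_{i-1} + q_{i-2} with p_{-2}=0, p_{-1}=1, q_{-2}=1, q_{-1}=0:
  i=0: a_0=5, p_0 = 5*1 + 0 = 5, q_0 = 5*0 + 1 = 1.
  i=1: a_1=3, p_1 = 3*5 + 1 = 16, q_1 = 3*1 + 0 = 3.
  i=2: a_2=1, p_2 = 1*16 + 5 = 21, q_2 = 1*3 + 1 = 4.
  i=3: a_3=3, p_3 = 3*21 + 16 = 79, q_3 = 3*4 + 3 = 15.

5/1, 16/3, 21/4, 79/15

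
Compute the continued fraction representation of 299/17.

[17; 1, 1, 2, 3]

Run the Euclidean algorithm on 299 and 17; the successive quotients are the partial quotients a_0, a_1, ... (each step inverts the fractional part left over by the previous one):
  299 = 17*17 + 10, so a_0 = 17.
  17 = 1*10 + 7, so a_1 = 1.
  10 = 1*7 + 3, so a_2 = 1.
  7 = 2*3 + 1, so a_3 = 2.
  3 = 3*1 + 0, so a_4 = 3.
The remainder reaches 0 after 5 divisions, so the expansion has 5 partial quotients, read off in order.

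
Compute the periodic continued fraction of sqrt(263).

[16; (4, 1, 1, 1, 1, 15, 1, 1, 1, 1, 4, 32)]

Write x_i = (sqrt(263) + m_i)/d_i with (m_0, d_0) = (0, 1). a_0 = floor(sqrt(263)) = 16, since 16^2 = 256 <= 263 < 289 = 17^2.
Iterate m_{i+1} = d_i*a_i - m_i, d_{i+1} = (263 - m_{i+1}^2)/d_i, a_{i+1} = floor((a_0 + m_{i+1})/d_{i+1}):
  m_1 = 1*16 - 0 = 16, d_1 = (263 - 16^2)/1 = 7/1 = 7, a_1 = floor((16 + 16)/7) = 4.
  m_2 = 7*4 - 16 = 12, d_2 = (263 - 12^2)/7 = 119/7 = 17, a_2 = floor((16 + 12)/17) = 1.
  m_3 = 17*1 - 12 = 5, d_3 = (263 - 5^2)/17 = 238/17 = 14, a_3 = floor((16 + 5)/14) = 1.
  m_4 = 14*1 - 5 = 9, d_4 = (263 - 9^2)/14 = 182/14 = 13, a_4 = floor((16 + 9)/13) = 1.
  m_5 = 13*1 - 9 = 4, d_5 = (263 - 4^2)/13 = 247/13 = 19, a_5 = floor((16 + 4)/19) = 1.
  m_6 = 19*1 - 4 = 15, d_6 = (263 - 15^2)/19 = 38/19 = 2, a_6 = floor((16 + 15)/2) = 15.
  m_7 = 2*15 - 15 = 15, d_7 = (263 - 15^2)/2 = 38/2 = 19, a_7 = floor((16 + 15)/19) = 1.
  m_8 = 19*1 - 15 = 4, d_8 = (263 - 4^2)/19 = 247/19 = 13, a_8 = floor((16 + 4)/13) = 1.
  m_9 = 13*1 - 4 = 9, d_9 = (263 - 9^2)/13 = 182/13 = 14, a_9 = floor((16 + 9)/14) = 1.
  m_10 = 14*1 - 9 = 5, d_10 = (263 - 5^2)/14 = 238/14 = 17, a_10 = floor((16 + 5)/17) = 1.
  m_11 = 17*1 - 5 = 12, d_11 = (263 - 12^2)/17 = 119/17 = 7, a_11 = floor((16 + 12)/7) = 4.
  m_12 = 7*4 - 12 = 16, d_12 = (263 - 16^2)/7 = 7/7 = 1, a_12 = floor((16 + 16)/1) = 32.
  m_13 = 1*32 - 16 = 16, d_13 = (263 - 16^2)/1 = 7/1 = 7: (m_13, d_13) = (m_1, d_1) = (16, 7), so from here the quotients repeat a_1, ..., a_12; the period length is 12.
Hence the expansion of sqrt(263) is a_0 = 16 followed by the repeating block 4, 1, 1, 1, 1, 15, 1, 1, 1, 1, 4, 32 (period 12).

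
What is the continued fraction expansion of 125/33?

Run the Euclidean algorithm on 125 and 33; the successive quotients are the partial quotients a_0, a_1, ... (each step inverts the fractional part left over by the previous one):
  125 = 3*33 + 26, so a_0 = 3.
  33 = 1*26 + 7, so a_1 = 1.
  26 = 3*7 + 5, so a_2 = 3.
  7 = 1*5 + 2, so a_3 = 1.
  5 = 2*2 + 1, so a_4 = 2.
  2 = 2*1 + 0, so a_5 = 2.
The remainder reaches 0 after 6 divisions, so the expansion has 6 partial quotients, read off in order.

[3; 1, 3, 1, 2, 2]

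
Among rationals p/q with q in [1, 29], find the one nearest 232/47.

79/16

Expand x = 232/47 as a continued fraction with the Euclidean algorithm:
  232 = 4*47 + 44, so a_0 = 4.
  47 = 1*44 + 3, so a_1 = 1.
  44 = 14*3 + 2, so a_2 = 14.
  3 = 1*2 + 1, so a_3 = 1.
  2 = 2*1 + 0, so a_4 = 2.
so x = [4; 1, 14, 1, 2].
Convergents (p_i = a_i*p_{i-1} + p_{i-2}, q_i = a_i*q_{i-1} + q_{i-2} with p_{-2}=0, p_{-1}=1, q_{-2}=1, q_{-1}=0), until the denominator exceeds 29:
  i=0: a_0=4, p_0 = 4*1 + 0 = 4, q_0 = 4*0 + 1 = 1.
  i=1: a_1=1, p_1 = 1*4 + 1 = 5, q_1 = 1*1 + 0 = 1.
  i=2: a_2=14, p_2 = 14*5 + 4 = 74, q_2 = 14*1 + 1 = 15.
  i=3: a_3=1, p_3 = 1*74 + 5 = 79, q_3 = 1*15 + 1 = 16.
  i=4: a_4=2, p_4 = 2*79 + 74 = 232, q_4 = 2*16 + 15 = 47.
q_4 = 47 > 29, so the last convergent with denominator <= 29 is p_3/q_3 = 79/16.
The closest fraction with denominator <= 29 is either p_3/q_3 or the intermediate fraction (k*p_3 + p_2)/(k*q_3 + q_2) with the largest k >= 1 whose denominator stays <= 29; these approach x as k grows, and every other convergent or intermediate fraction in range is farther away.
Largest k: floor((29 - q_2)/q_3) = floor((29 - 15)/16) = 0.
Since k = 0, no intermediate fraction beyond p_3/q_3 has denominator <= 29, so the convergent 79/16 is the closest (its error is |232*16 - 79*47|/(47*16) = 1/752).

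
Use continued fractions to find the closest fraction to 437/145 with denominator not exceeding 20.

3/1

Expand x = 437/145 as a continued fraction with the Euclidean algorithm:
  437 = 3*145 + 2, so a_0 = 3.
  145 = 72*2 + 1, so a_1 = 72.
  2 = 2*1 + 0, so a_2 = 2.
so x = [3; 72, 2].
Convergents (p_i = a_i*p_{i-1} + p_{i-2}, q_i = a_i*q_{i-1} + q_{i-2} with p_{-2}=0, p_{-1}=1, q_{-2}=1, q_{-1}=0), until the denominator exceeds 20:
  i=0: a_0=3, p_0 = 3*1 + 0 = 3, q_0 = 3*0 + 1 = 1.
  i=1: a_1=72, p_1 = 72*3 + 1 = 217, q_1 = 72*1 + 0 = 72.
q_1 = 72 > 20, so the last convergent with denominator <= 20 is p_0/q_0 = 3/1.
The closest fraction with denominator <= 20 is either p_0/q_0 or the intermediate fraction (k*p_0 + p_{-1})/(k*q_0 + q_{-1}) with the largest k >= 1 whose denominator stays <= 20; these approach x as k grows, and every other convergent or intermediate fraction in range is farther away.
Largest k: floor((20 - q_{-1})/q_0) = floor((20 - 0)/1) = 20 (using the seeds p_{-1} = 1, q_{-1} = 0).
That gives (20*3 + 1)/(20*1 + 0) = 61/20.
Compare the errors: |x - 3/1| = |437*1 - 3*145|/(145*1) = 2/145, and |x - 61/20| = |437*20 - 61*145|/(145*20) = 105/2900.
Cross-multiplying, 2*2900 = 5800 < 15225 = 105*145, so 2/145 is smaller: the convergent 3/1 is closer to x than 61/20.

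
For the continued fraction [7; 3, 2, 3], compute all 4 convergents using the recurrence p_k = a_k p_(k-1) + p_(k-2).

Using the convergent recurrence p_i = a_i*p_{i-1} + p_{i-2}, q_i = a_i*q_{i-1} + q_{i-2} with p_{-2}=0, p_{-1}=1, q_{-2}=1, q_{-1}=0:
  i=0: a_0=7, p_0 = 7*1 + 0 = 7, q_0 = 7*0 + 1 = 1.
  i=1: a_1=3, p_1 = 3*7 + 1 = 22, q_1 = 3*1 + 0 = 3.
  i=2: a_2=2, p_2 = 2*22 + 7 = 51, q_2 = 2*3 + 1 = 7.
  i=3: a_3=3, p_3 = 3*51 + 22 = 175, q_3 = 3*7 + 3 = 24.

7/1, 22/3, 51/7, 175/24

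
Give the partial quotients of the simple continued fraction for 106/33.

Run the Euclidean algorithm on 106 and 33; the successive quotients are the partial quotients a_0, a_1, ... (each step inverts the fractional part left over by the previous one):
  106 = 3*33 + 7, so a_0 = 3.
  33 = 4*7 + 5, so a_1 = 4.
  7 = 1*5 + 2, so a_2 = 1.
  5 = 2*2 + 1, so a_3 = 2.
  2 = 2*1 + 0, so a_4 = 2.
The remainder reaches 0 after 5 divisions, so the expansion has 5 partial quotients, read off in order.

[3; 4, 1, 2, 2]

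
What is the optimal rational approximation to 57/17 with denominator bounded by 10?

10/3

Expand x = 57/17 as a continued fraction with the Euclidean algorithm:
  57 = 3*17 + 6, so a_0 = 3.
  17 = 2*6 + 5, so a_1 = 2.
  6 = 1*5 + 1, so a_2 = 1.
  5 = 5*1 + 0, so a_3 = 5.
so x = [3; 2, 1, 5].
Convergents (p_i = a_i*p_{i-1} + p_{i-2}, q_i = a_i*q_{i-1} + q_{i-2} with p_{-2}=0, p_{-1}=1, q_{-2}=1, q_{-1}=0), until the denominator exceeds 10:
  i=0: a_0=3, p_0 = 3*1 + 0 = 3, q_0 = 3*0 + 1 = 1.
  i=1: a_1=2, p_1 = 2*3 + 1 = 7, q_1 = 2*1 + 0 = 2.
  i=2: a_2=1, p_2 = 1*7 + 3 = 10, q_2 = 1*2 + 1 = 3.
  i=3: a_3=5, p_3 = 5*10 + 7 = 57, q_3 = 5*3 + 2 = 17.
q_3 = 17 > 10, so the last convergent with denominator <= 10 is p_2/q_2 = 10/3.
The closest fraction with denominator <= 10 is either p_2/q_2 or the intermediate fraction (k*p_2 + p_1)/(k*q_2 + q_1) with the largest k >= 1 whose denominator stays <= 10; these approach x as k grows, and every other convergent or intermediate fraction in range is farther away.
Largest k: floor((10 - q_1)/q_2) = floor((10 - 2)/3) = 2.
That gives (2*10 + 7)/(2*3 + 2) = 27/8.
Compare the errors: |x - 10/3| = |57*3 - 10*17|/(17*3) = 1/51, and |x - 27/8| = |57*8 - 27*17|/(17*8) = 3/136.
Cross-multiplying, 1*136 = 136 < 153 = 3*51, so 1/51 is smaller: the convergent 10/3 is closer to x than 27/8.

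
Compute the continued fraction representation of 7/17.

[0; 2, 2, 3]

Run the Euclidean algorithm on 7 and 17; the successive quotients are the partial quotients a_0, a_1, ... (each step inverts the fractional part left over by the previous one):
  7 = 0*17 + 7, so a_0 = 0.
  17 = 2*7 + 3, so a_1 = 2.
  7 = 2*3 + 1, so a_2 = 2.
  3 = 3*1 + 0, so a_3 = 3.
The remainder reaches 0 after 4 divisions, so the expansion has 4 partial quotients, read off in order.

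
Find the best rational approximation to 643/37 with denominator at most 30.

Expand x = 643/37 as a continued fraction with the Euclidean algorithm:
  643 = 17*37 + 14, so a_0 = 17.
  37 = 2*14 + 9, so a_1 = 2.
  14 = 1*9 + 5, so a_2 = 1.
  9 = 1*5 + 4, so a_3 = 1.
  5 = 1*4 + 1, so a_4 = 1.
  4 = 4*1 + 0, so a_5 = 4.
so x = [17; 2, 1, 1, 1, 4].
Convergents (p_i = a_i*p_{i-1} + p_{i-2}, q_i = a_i*q_{i-1} + q_{i-2} with p_{-2}=0, p_{-1}=1, q_{-2}=1, q_{-1}=0), until the denominator exceeds 30:
  i=0: a_0=17, p_0 = 17*1 + 0 = 17, q_0 = 17*0 + 1 = 1.
  i=1: a_1=2, p_1 = 2*17 + 1 = 35, q_1 = 2*1 + 0 = 2.
  i=2: a_2=1, p_2 = 1*35 + 17 = 52, q_2 = 1*2 + 1 = 3.
  i=3: a_3=1, p_3 = 1*52 + 35 = 87, q_3 = 1*3 + 2 = 5.
  i=4: a_4=1, p_4 = 1*87 + 52 = 139, q_4 = 1*5 + 3 = 8.
  i=5: a_5=4, p_5 = 4*139 + 87 = 643, q_5 = 4*8 + 5 = 37.
q_5 = 37 > 30, so the last convergent with denominator <= 30 is p_4/q_4 = 139/8.
The closest fraction with denominator <= 30 is either p_4/q_4 or the intermediate fraction (k*p_4 + p_3)/(k*q_4 + q_3) with the largest k >= 1 whose denominator stays <= 30; these approach x as k grows, and every other convergent or intermediate fraction in range is farther away.
Largest k: floor((30 - q_3)/q_4) = floor((30 - 5)/8) = 3.
That gives (3*139 + 87)/(3*8 + 5) = 504/29.
Compare the errors: |x - 139/8| = |643*8 - 139*37|/(37*8) = 1/296, and |x - 504/29| = |643*29 - 504*37|/(37*29) = 1/1073.
Cross-multiplying, 1*296 = 296 < 1073 = 1*1073, so 1/1073 is smaller: the intermediate fraction 504/29 is closer to x than 139/8.

504/29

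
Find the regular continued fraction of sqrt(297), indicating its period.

[17; (4, 3, 1, 1, 2, 1, 1, 3, 4, 34)]

Write x_i = (sqrt(297) + m_i)/d_i with (m_0, d_0) = (0, 1). a_0 = floor(sqrt(297)) = 17, since 17^2 = 289 <= 297 < 324 = 18^2.
Iterate m_{i+1} = d_i*a_i - m_i, d_{i+1} = (297 - m_{i+1}^2)/d_i, a_{i+1} = floor((a_0 + m_{i+1})/d_{i+1}):
  m_1 = 1*17 - 0 = 17, d_1 = (297 - 17^2)/1 = 8/1 = 8, a_1 = floor((17 + 17)/8) = 4.
  m_2 = 8*4 - 17 = 15, d_2 = (297 - 15^2)/8 = 72/8 = 9, a_2 = floor((17 + 15)/9) = 3.
  m_3 = 9*3 - 15 = 12, d_3 = (297 - 12^2)/9 = 153/9 = 17, a_3 = floor((17 + 12)/17) = 1.
  m_4 = 17*1 - 12 = 5, d_4 = (297 - 5^2)/17 = 272/17 = 16, a_4 = floor((17 + 5)/16) = 1.
  m_5 = 16*1 - 5 = 11, d_5 = (297 - 11^2)/16 = 176/16 = 11, a_5 = floor((17 + 11)/11) = 2.
  m_6 = 11*2 - 11 = 11, d_6 = (297 - 11^2)/11 = 176/11 = 16, a_6 = floor((17 + 11)/16) = 1.
  m_7 = 16*1 - 11 = 5, d_7 = (297 - 5^2)/16 = 272/16 = 17, a_7 = floor((17 + 5)/17) = 1.
  m_8 = 17*1 - 5 = 12, d_8 = (297 - 12^2)/17 = 153/17 = 9, a_8 = floor((17 + 12)/9) = 3.
  m_9 = 9*3 - 12 = 15, d_9 = (297 - 15^2)/9 = 72/9 = 8, a_9 = floor((17 + 15)/8) = 4.
  m_10 = 8*4 - 15 = 17, d_10 = (297 - 17^2)/8 = 8/8 = 1, a_10 = floor((17 + 17)/1) = 34.
  m_11 = 1*34 - 17 = 17, d_11 = (297 - 17^2)/1 = 8/1 = 8: (m_11, d_11) = (m_1, d_1) = (17, 8), so from here the quotients repeat a_1, ..., a_10; the period length is 10.
Hence the expansion of sqrt(297) is a_0 = 17 followed by the repeating block 4, 3, 1, 1, 2, 1, 1, 3, 4, 34 (period 10).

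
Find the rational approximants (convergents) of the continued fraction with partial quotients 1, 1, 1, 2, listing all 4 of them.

Using the convergent recurrence p_i = a_i*p_{i-1} + p_{i-2}, q_i = a_i*q_{i-1} + q_{i-2} with p_{-2}=0, p_{-1}=1, q_{-2}=1, q_{-1}=0:
  i=0: a_0=1, p_0 = 1*1 + 0 = 1, q_0 = 1*0 + 1 = 1.
  i=1: a_1=1, p_1 = 1*1 + 1 = 2, q_1 = 1*1 + 0 = 1.
  i=2: a_2=1, p_2 = 1*2 + 1 = 3, q_2 = 1*1 + 1 = 2.
  i=3: a_3=2, p_3 = 2*3 + 2 = 8, q_3 = 2*2 + 1 = 5.

1/1, 2/1, 3/2, 8/5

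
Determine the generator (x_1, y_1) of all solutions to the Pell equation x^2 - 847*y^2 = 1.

(x, y) = (8193151, 281520)

First expand sqrt(847) as a continued fraction. With x_i = (sqrt(847) + m_i)/d_i and (m_0, d_0) = (0, 1): a_0 = floor(sqrt(847)) = 29, since 29^2 = 841 <= 847 < 900 = 30^2.
Iterate m_{i+1} = d_i*a_i - m_i, d_{i+1} = (847 - m_{i+1}^2)/d_i, a_{i+1} = floor((a_0 + m_{i+1})/d_{i+1}):
  m_1 = 1*29 - 0 = 29, d_1 = (847 - 29^2)/1 = 6/1 = 6, a_1 = floor((29 + 29)/6) = 9.
  m_2 = 6*9 - 29 = 25, d_2 = (847 - 25^2)/6 = 222/6 = 37, a_2 = floor((29 + 25)/37) = 1.
  m_3 = 37*1 - 25 = 12, d_3 = (847 - 12^2)/37 = 703/37 = 19, a_3 = floor((29 + 12)/19) = 2.
  m_4 = 19*2 - 12 = 26, d_4 = (847 - 26^2)/19 = 171/19 = 9, a_4 = floor((29 + 26)/9) = 6.
  m_5 = 9*6 - 26 = 28, d_5 = (847 - 28^2)/9 = 63/9 = 7, a_5 = floor((29 + 28)/7) = 8.
  m_6 = 7*8 - 28 = 28, d_6 = (847 - 28^2)/7 = 63/7 = 9, a_6 = floor((29 + 28)/9) = 6.
  m_7 = 9*6 - 28 = 26, d_7 = (847 - 26^2)/9 = 171/9 = 19, a_7 = floor((29 + 26)/19) = 2.
  m_8 = 19*2 - 26 = 12, d_8 = (847 - 12^2)/19 = 703/19 = 37, a_8 = floor((29 + 12)/37) = 1.
  m_9 = 37*1 - 12 = 25, d_9 = (847 - 25^2)/37 = 222/37 = 6, a_9 = floor((29 + 25)/6) = 9.
  m_10 = 6*9 - 25 = 29, d_10 = (847 - 29^2)/6 = 6/6 = 1, a_10 = floor((29 + 29)/1) = 58.
  m_11 = 1*58 - 29 = 29, d_11 = (847 - 29^2)/1 = 6/1 = 6: (m_11, d_11) = (m_1, d_1) = (29, 6), so from here the quotients repeat a_1, ..., a_10; the period length is 10.
So sqrt(847) = [29; (9, 1, 2, 6, 8, 6, 2, 1, 9, 58)] with period length k = 10.
k is even, so the fundamental solution of x^2 - 847y^2 = 1 is (p_{k-1}, q_{k-1}) = (p_9, q_9); compute convergents through index 9.
Convergents (p_i = a_i*p_{i-1} + p_{i-2}, q_i = a_i*q_{i-1} + q_{i-2} with p_{-2}=0, p_{-1}=1, q_{-2}=1, q_{-1}=0):
  i=0: a_0=29, p_0 = 29*1 + 0 = 29, q_0 = 29*0 + 1 = 1.
  i=1: a_1=9, p_1 = 9*29 + 1 = 262, q_1 = 9*1 + 0 = 9.
  i=2: a_2=1, p_2 = 1*262 + 29 = 291, q_2 = 1*9 + 1 = 10.
  i=3: a_3=2, p_3 = 2*291 + 262 = 844, q_3 = 2*10 + 9 = 29.
  i=4: a_4=6, p_4 = 6*844 + 291 = 5355, q_4 = 6*29 + 10 = 184.
  i=5: a_5=8, p_5 = 8*5355 + 844 = 43684, q_5 = 8*184 + 29 = 1501.
  i=6: a_6=6, p_6 = 6*43684 + 5355 = 267459, q_6 = 6*1501 + 184 = 9190.
  i=7: a_7=2, p_7 = 2*267459 + 43684 = 578602, q_7 = 2*9190 + 1501 = 19881.
  i=8: a_8=1, p_8 = 1*578602 + 267459 = 846061, q_8 = 1*19881 + 9190 = 29071.
  i=9: a_9=9, p_9 = 9*846061 + 578602 = 8193151, q_9 = 9*29071 + 19881 = 281520.
Check: 8193151^2 - 847*281520^2 = 67127723308801 - 67127723308800 = 1, so (x, y) = (8193151, 281520) solves the equation, and by the theorem it is the least positive solution.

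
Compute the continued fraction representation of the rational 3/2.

Run the Euclidean algorithm on 3 and 2; the successive quotients are the partial quotients a_0, a_1, ... (each step inverts the fractional part left over by the previous one):
  3 = 1*2 + 1, so a_0 = 1.
  2 = 2*1 + 0, so a_1 = 2.
The remainder reaches 0 after 2 divisions, so the expansion has 2 partial quotients, read off in order.

[1; 2]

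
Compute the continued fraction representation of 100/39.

[2; 1, 1, 3, 2, 2]

Run the Euclidean algorithm on 100 and 39; the successive quotients are the partial quotients a_0, a_1, ... (each step inverts the fractional part left over by the previous one):
  100 = 2*39 + 22, so a_0 = 2.
  39 = 1*22 + 17, so a_1 = 1.
  22 = 1*17 + 5, so a_2 = 1.
  17 = 3*5 + 2, so a_3 = 3.
  5 = 2*2 + 1, so a_4 = 2.
  2 = 2*1 + 0, so a_5 = 2.
The remainder reaches 0 after 6 divisions, so the expansion has 6 partial quotients, read off in order.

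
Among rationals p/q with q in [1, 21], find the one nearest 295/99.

3/1

Expand x = 295/99 as a continued fraction with the Euclidean algorithm:
  295 = 2*99 + 97, so a_0 = 2.
  99 = 1*97 + 2, so a_1 = 1.
  97 = 48*2 + 1, so a_2 = 48.
  2 = 2*1 + 0, so a_3 = 2.
so x = [2; 1, 48, 2].
Convergents (p_i = a_i*p_{i-1} + p_{i-2}, q_i = a_i*q_{i-1} + q_{i-2} with p_{-2}=0, p_{-1}=1, q_{-2}=1, q_{-1}=0), until the denominator exceeds 21:
  i=0: a_0=2, p_0 = 2*1 + 0 = 2, q_0 = 2*0 + 1 = 1.
  i=1: a_1=1, p_1 = 1*2 + 1 = 3, q_1 = 1*1 + 0 = 1.
  i=2: a_2=48, p_2 = 48*3 + 2 = 146, q_2 = 48*1 + 1 = 49.
q_2 = 49 > 21, so the last convergent with denominator <= 21 is p_1/q_1 = 3/1.
The closest fraction with denominator <= 21 is either p_1/q_1 or the intermediate fraction (k*p_1 + p_0)/(k*q_1 + q_0) with the largest k >= 1 whose denominator stays <= 21; these approach x as k grows, and every other convergent or intermediate fraction in range is farther away.
Largest k: floor((21 - q_0)/q_1) = floor((21 - 1)/1) = 20.
That gives (20*3 + 2)/(20*1 + 1) = 62/21.
Compare the errors: |x - 3/1| = |295*1 - 3*99|/(99*1) = 2/99, and |x - 62/21| = |295*21 - 62*99|/(99*21) = 57/2079.
Cross-multiplying, 2*2079 = 4158 < 5643 = 57*99, so 2/99 is smaller: the convergent 3/1 is closer to x than 62/21.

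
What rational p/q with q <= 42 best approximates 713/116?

252/41

Expand x = 713/116 as a continued fraction with the Euclidean algorithm:
  713 = 6*116 + 17, so a_0 = 6.
  116 = 6*17 + 14, so a_1 = 6.
  17 = 1*14 + 3, so a_2 = 1.
  14 = 4*3 + 2, so a_3 = 4.
  3 = 1*2 + 1, so a_4 = 1.
  2 = 2*1 + 0, so a_5 = 2.
so x = [6; 6, 1, 4, 1, 2].
Convergents (p_i = a_i*p_{i-1} + p_{i-2}, q_i = a_i*q_{i-1} + q_{i-2} with p_{-2}=0, p_{-1}=1, q_{-2}=1, q_{-1}=0), until the denominator exceeds 42:
  i=0: a_0=6, p_0 = 6*1 + 0 = 6, q_0 = 6*0 + 1 = 1.
  i=1: a_1=6, p_1 = 6*6 + 1 = 37, q_1 = 6*1 + 0 = 6.
  i=2: a_2=1, p_2 = 1*37 + 6 = 43, q_2 = 1*6 + 1 = 7.
  i=3: a_3=4, p_3 = 4*43 + 37 = 209, q_3 = 4*7 + 6 = 34.
  i=4: a_4=1, p_4 = 1*209 + 43 = 252, q_4 = 1*34 + 7 = 41.
  i=5: a_5=2, p_5 = 2*252 + 209 = 713, q_5 = 2*41 + 34 = 116.
q_5 = 116 > 42, so the last convergent with denominator <= 42 is p_4/q_4 = 252/41.
The closest fraction with denominator <= 42 is either p_4/q_4 or the intermediate fraction (k*p_4 + p_3)/(k*q_4 + q_3) with the largest k >= 1 whose denominator stays <= 42; these approach x as k grows, and every other convergent or intermediate fraction in range is farther away.
Largest k: floor((42 - q_3)/q_4) = floor((42 - 34)/41) = 0.
Since k = 0, no intermediate fraction beyond p_4/q_4 has denominator <= 42, so the convergent 252/41 is the closest (its error is |713*41 - 252*116|/(116*41) = 1/4756).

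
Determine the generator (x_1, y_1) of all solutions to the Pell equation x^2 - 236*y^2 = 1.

(x, y) = (561799, 36570)

First expand sqrt(236) as a continued fraction. With x_i = (sqrt(236) + m_i)/d_i and (m_0, d_0) = (0, 1): a_0 = floor(sqrt(236)) = 15, since 15^2 = 225 <= 236 < 256 = 16^2.
Iterate m_{i+1} = d_i*a_i - m_i, d_{i+1} = (236 - m_{i+1}^2)/d_i, a_{i+1} = floor((a_0 + m_{i+1})/d_{i+1}):
  m_1 = 1*15 - 0 = 15, d_1 = (236 - 15^2)/1 = 11/1 = 11, a_1 = floor((15 + 15)/11) = 2.
  m_2 = 11*2 - 15 = 7, d_2 = (236 - 7^2)/11 = 187/11 = 17, a_2 = floor((15 + 7)/17) = 1.
  m_3 = 17*1 - 7 = 10, d_3 = (236 - 10^2)/17 = 136/17 = 8, a_3 = floor((15 + 10)/8) = 3.
  m_4 = 8*3 - 10 = 14, d_4 = (236 - 14^2)/8 = 40/8 = 5, a_4 = floor((15 + 14)/5) = 5.
  m_5 = 5*5 - 14 = 11, d_5 = (236 - 11^2)/5 = 115/5 = 23, a_5 = floor((15 + 11)/23) = 1.
  m_6 = 23*1 - 11 = 12, d_6 = (236 - 12^2)/23 = 92/23 = 4, a_6 = floor((15 + 12)/4) = 6.
  m_7 = 4*6 - 12 = 12, d_7 = (236 - 12^2)/4 = 92/4 = 23, a_7 = floor((15 + 12)/23) = 1.
  m_8 = 23*1 - 12 = 11, d_8 = (236 - 11^2)/23 = 115/23 = 5, a_8 = floor((15 + 11)/5) = 5.
  m_9 = 5*5 - 11 = 14, d_9 = (236 - 14^2)/5 = 40/5 = 8, a_9 = floor((15 + 14)/8) = 3.
  m_10 = 8*3 - 14 = 10, d_10 = (236 - 10^2)/8 = 136/8 = 17, a_10 = floor((15 + 10)/17) = 1.
  m_11 = 17*1 - 10 = 7, d_11 = (236 - 7^2)/17 = 187/17 = 11, a_11 = floor((15 + 7)/11) = 2.
  m_12 = 11*2 - 7 = 15, d_12 = (236 - 15^2)/11 = 11/11 = 1, a_12 = floor((15 + 15)/1) = 30.
  m_13 = 1*30 - 15 = 15, d_13 = (236 - 15^2)/1 = 11/1 = 11: (m_13, d_13) = (m_1, d_1) = (15, 11), so from here the quotients repeat a_1, ..., a_12; the period length is 12.
So sqrt(236) = [15; (2, 1, 3, 5, 1, 6, 1, 5, 3, 1, 2, 30)] with period length k = 12.
k is even, so the fundamental solution of x^2 - 236y^2 = 1 is (p_{k-1}, q_{k-1}) = (p_11, q_11); compute convergents through index 11.
Convergents (p_i = a_i*p_{i-1} + p_{i-2}, q_i = a_i*q_{i-1} + q_{i-2} with p_{-2}=0, p_{-1}=1, q_{-2}=1, q_{-1}=0):
  i=0: a_0=15, p_0 = 15*1 + 0 = 15, q_0 = 15*0 + 1 = 1.
  i=1: a_1=2, p_1 = 2*15 + 1 = 31, q_1 = 2*1 + 0 = 2.
  i=2: a_2=1, p_2 = 1*31 + 15 = 46, q_2 = 1*2 + 1 = 3.
  i=3: a_3=3, p_3 = 3*46 + 31 = 169, q_3 = 3*3 + 2 = 11.
  i=4: a_4=5, p_4 = 5*169 + 46 = 891, q_4 = 5*11 + 3 = 58.
  i=5: a_5=1, p_5 = 1*891 + 169 = 1060, q_5 = 1*58 + 11 = 69.
  i=6: a_6=6, p_6 = 6*1060 + 891 = 7251, q_6 = 6*69 + 58 = 472.
  i=7: a_7=1, p_7 = 1*7251 + 1060 = 8311, q_7 = 1*472 + 69 = 541.
  i=8: a_8=5, p_8 = 5*8311 + 7251 = 48806, q_8 = 5*541 + 472 = 3177.
  i=9: a_9=3, p_9 = 3*48806 + 8311 = 154729, q_9 = 3*3177 + 541 = 10072.
  i=10: a_10=1, p_10 = 1*154729 + 48806 = 203535, q_10 = 1*10072 + 3177 = 13249.
  i=11: a_11=2, p_11 = 2*203535 + 154729 = 561799, q_11 = 2*13249 + 10072 = 36570.
Check: 561799^2 - 236*36570^2 = 315618116401 - 315618116400 = 1, so (x, y) = (561799, 36570) solves the equation, and by the theorem it is the least positive solution.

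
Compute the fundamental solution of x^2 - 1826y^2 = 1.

(x, y) = (3069505, 71832)

First expand sqrt(1826) as a continued fraction. With x_i = (sqrt(1826) + m_i)/d_i and (m_0, d_0) = (0, 1): a_0 = floor(sqrt(1826)) = 42, since 42^2 = 1764 <= 1826 < 1849 = 43^2.
Iterate m_{i+1} = d_i*a_i - m_i, d_{i+1} = (1826 - m_{i+1}^2)/d_i, a_{i+1} = floor((a_0 + m_{i+1})/d_{i+1}):
  m_1 = 1*42 - 0 = 42, d_1 = (1826 - 42^2)/1 = 62/1 = 62, a_1 = floor((42 + 42)/62) = 1.
  m_2 = 62*1 - 42 = 20, d_2 = (1826 - 20^2)/62 = 1426/62 = 23, a_2 = floor((42 + 20)/23) = 2.
  m_3 = 23*2 - 20 = 26, d_3 = (1826 - 26^2)/23 = 1150/23 = 50, a_3 = floor((42 + 26)/50) = 1.
  m_4 = 50*1 - 26 = 24, d_4 = (1826 - 24^2)/50 = 1250/50 = 25, a_4 = floor((42 + 24)/25) = 2.
  m_5 = 25*2 - 24 = 26, d_5 = (1826 - 26^2)/25 = 1150/25 = 46, a_5 = floor((42 + 26)/46) = 1.
  m_6 = 46*1 - 26 = 20, d_6 = (1826 - 20^2)/46 = 1426/46 = 31, a_6 = floor((42 + 20)/31) = 2.
  m_7 = 31*2 - 20 = 42, d_7 = (1826 - 42^2)/31 = 62/31 = 2, a_7 = floor((42 + 42)/2) = 42.
  m_8 = 2*42 - 42 = 42, d_8 = (1826 - 42^2)/2 = 62/2 = 31, a_8 = floor((42 + 42)/31) = 2.
  m_9 = 31*2 - 42 = 20, d_9 = (1826 - 20^2)/31 = 1426/31 = 46, a_9 = floor((42 + 20)/46) = 1.
  m_10 = 46*1 - 20 = 26, d_10 = (1826 - 26^2)/46 = 1150/46 = 25, a_10 = floor((42 + 26)/25) = 2.
  m_11 = 25*2 - 26 = 24, d_11 = (1826 - 24^2)/25 = 1250/25 = 50, a_11 = floor((42 + 24)/50) = 1.
  m_12 = 50*1 - 24 = 26, d_12 = (1826 - 26^2)/50 = 1150/50 = 23, a_12 = floor((42 + 26)/23) = 2.
  m_13 = 23*2 - 26 = 20, d_13 = (1826 - 20^2)/23 = 1426/23 = 62, a_13 = floor((42 + 20)/62) = 1.
  m_14 = 62*1 - 20 = 42, d_14 = (1826 - 42^2)/62 = 62/62 = 1, a_14 = floor((42 + 42)/1) = 84.
  m_15 = 1*84 - 42 = 42, d_15 = (1826 - 42^2)/1 = 62/1 = 62: (m_15, d_15) = (m_1, d_1) = (42, 62), so from here the quotients repeat a_1, ..., a_14; the period length is 14.
So sqrt(1826) = [42; (1, 2, 1, 2, 1, 2, 42, 2, 1, 2, 1, 2, 1, 84)] with period length k = 14.
k is even, so the fundamental solution of x^2 - 1826y^2 = 1 is (p_{k-1}, q_{k-1}) = (p_13, q_13); compute convergents through index 13.
Convergents (p_i = a_i*p_{i-1} + p_{i-2}, q_i = a_i*q_{i-1} + q_{i-2} with p_{-2}=0, p_{-1}=1, q_{-2}=1, q_{-1}=0):
  i=0: a_0=42, p_0 = 42*1 + 0 = 42, q_0 = 42*0 + 1 = 1.
  i=1: a_1=1, p_1 = 1*42 + 1 = 43, q_1 = 1*1 + 0 = 1.
  i=2: a_2=2, p_2 = 2*43 + 42 = 128, q_2 = 2*1 + 1 = 3.
  i=3: a_3=1, p_3 = 1*128 + 43 = 171, q_3 = 1*3 + 1 = 4.
  i=4: a_4=2, p_4 = 2*171 + 128 = 470, q_4 = 2*4 + 3 = 11.
  i=5: a_5=1, p_5 = 1*470 + 171 = 641, q_5 = 1*11 + 4 = 15.
  i=6: a_6=2, p_6 = 2*641 + 470 = 1752, q_6 = 2*15 + 11 = 41.
  i=7: a_7=42, p_7 = 42*1752 + 641 = 74225, q_7 = 42*41 + 15 = 1737.
  i=8: a_8=2, p_8 = 2*74225 + 1752 = 150202, q_8 = 2*1737 + 41 = 3515.
  i=9: a_9=1, p_9 = 1*150202 + 74225 = 224427, q_9 = 1*3515 + 1737 = 5252.
  i=10: a_10=2, p_10 = 2*224427 + 150202 = 599056, q_10 = 2*5252 + 3515 = 14019.
  i=11: a_11=1, p_11 = 1*599056 + 224427 = 823483, q_11 = 1*14019 + 5252 = 19271.
  i=12: a_12=2, p_12 = 2*823483 + 599056 = 2246022, q_12 = 2*19271 + 14019 = 52561.
  i=13: a_13=1, p_13 = 1*2246022 + 823483 = 3069505, q_13 = 1*52561 + 19271 = 71832.
Check: 3069505^2 - 1826*71832^2 = 9421860945025 - 9421860945024 = 1, so (x, y) = (3069505, 71832) solves the equation, and by the theorem it is the least positive solution.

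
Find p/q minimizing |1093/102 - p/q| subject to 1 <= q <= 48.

75/7

Expand x = 1093/102 as a continued fraction with the Euclidean algorithm:
  1093 = 10*102 + 73, so a_0 = 10.
  102 = 1*73 + 29, so a_1 = 1.
  73 = 2*29 + 15, so a_2 = 2.
  29 = 1*15 + 14, so a_3 = 1.
  15 = 1*14 + 1, so a_4 = 1.
  14 = 14*1 + 0, so a_5 = 14.
so x = [10; 1, 2, 1, 1, 14].
Convergents (p_i = a_i*p_{i-1} + p_{i-2}, q_i = a_i*q_{i-1} + q_{i-2} with p_{-2}=0, p_{-1}=1, q_{-2}=1, q_{-1}=0), until the denominator exceeds 48:
  i=0: a_0=10, p_0 = 10*1 + 0 = 10, q_0 = 10*0 + 1 = 1.
  i=1: a_1=1, p_1 = 1*10 + 1 = 11, q_1 = 1*1 + 0 = 1.
  i=2: a_2=2, p_2 = 2*11 + 10 = 32, q_2 = 2*1 + 1 = 3.
  i=3: a_3=1, p_3 = 1*32 + 11 = 43, q_3 = 1*3 + 1 = 4.
  i=4: a_4=1, p_4 = 1*43 + 32 = 75, q_4 = 1*4 + 3 = 7.
  i=5: a_5=14, p_5 = 14*75 + 43 = 1093, q_5 = 14*7 + 4 = 102.
q_5 = 102 > 48, so the last convergent with denominator <= 48 is p_4/q_4 = 75/7.
The closest fraction with denominator <= 48 is either p_4/q_4 or the intermediate fraction (k*p_4 + p_3)/(k*q_4 + q_3) with the largest k >= 1 whose denominator stays <= 48; these approach x as k grows, and every other convergent or intermediate fraction in range is farther away.
Largest k: floor((48 - q_3)/q_4) = floor((48 - 4)/7) = 6.
That gives (6*75 + 43)/(6*7 + 4) = 493/46.
Compare the errors: |x - 75/7| = |1093*7 - 75*102|/(102*7) = 1/714, and |x - 493/46| = |1093*46 - 493*102|/(102*46) = 8/4692.
Cross-multiplying, 1*4692 = 4692 < 5712 = 8*714, so 1/714 is smaller: the convergent 75/7 is closer to x than 493/46.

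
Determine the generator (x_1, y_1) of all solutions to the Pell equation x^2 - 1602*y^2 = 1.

First expand sqrt(1602) as a continued fraction. With x_i = (sqrt(1602) + m_i)/d_i and (m_0, d_0) = (0, 1): a_0 = floor(sqrt(1602)) = 40, since 40^2 = 1600 <= 1602 < 1681 = 41^2.
Iterate m_{i+1} = d_i*a_i - m_i, d_{i+1} = (1602 - m_{i+1}^2)/d_i, a_{i+1} = floor((a_0 + m_{i+1})/d_{i+1}):
  m_1 = 1*40 - 0 = 40, d_1 = (1602 - 40^2)/1 = 2/1 = 2, a_1 = floor((40 + 40)/2) = 40.
  m_2 = 2*40 - 40 = 40, d_2 = (1602 - 40^2)/2 = 2/2 = 1, a_2 = floor((40 + 40)/1) = 80.
  m_3 = 1*80 - 40 = 40, d_3 = (1602 - 40^2)/1 = 2/1 = 2: (m_3, d_3) = (m_1, d_1) = (40, 2), so from here the quotients repeat a_1, a_2; the period length is 2.
So sqrt(1602) = [40; (40, 80)] with period length k = 2.
k is even, so the fundamental solution of x^2 - 1602y^2 = 1 is (p_{k-1}, q_{k-1}) = (p_1, q_1); compute convergents through index 1.
Convergents (p_i = a_i*p_{i-1} + p_{i-2}, q_i = a_i*q_{i-1} + q_{i-2} with p_{-2}=0, p_{-1}=1, q_{-2}=1, q_{-1}=0):
  i=0: a_0=40, p_0 = 40*1 + 0 = 40, q_0 = 40*0 + 1 = 1.
  i=1: a_1=40, p_1 = 40*40 + 1 = 1601, q_1 = 40*1 + 0 = 40.
Check: 1601^2 - 1602*40^2 = 2563201 - 2563200 = 1, so (x, y) = (1601, 40) solves the equation, and by the theorem it is the least positive solution.

(x, y) = (1601, 40)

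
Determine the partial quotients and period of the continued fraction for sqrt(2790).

[52; (1, 4, 1, 1, 3, 10, 3, 1, 1, 4, 1, 104)]

Write x_i = (sqrt(2790) + m_i)/d_i with (m_0, d_0) = (0, 1). a_0 = floor(sqrt(2790)) = 52, since 52^2 = 2704 <= 2790 < 2809 = 53^2.
Iterate m_{i+1} = d_i*a_i - m_i, d_{i+1} = (2790 - m_{i+1}^2)/d_i, a_{i+1} = floor((a_0 + m_{i+1})/d_{i+1}):
  m_1 = 1*52 - 0 = 52, d_1 = (2790 - 52^2)/1 = 86/1 = 86, a_1 = floor((52 + 52)/86) = 1.
  m_2 = 86*1 - 52 = 34, d_2 = (2790 - 34^2)/86 = 1634/86 = 19, a_2 = floor((52 + 34)/19) = 4.
  m_3 = 19*4 - 34 = 42, d_3 = (2790 - 42^2)/19 = 1026/19 = 54, a_3 = floor((52 + 42)/54) = 1.
  m_4 = 54*1 - 42 = 12, d_4 = (2790 - 12^2)/54 = 2646/54 = 49, a_4 = floor((52 + 12)/49) = 1.
  m_5 = 49*1 - 12 = 37, d_5 = (2790 - 37^2)/49 = 1421/49 = 29, a_5 = floor((52 + 37)/29) = 3.
  m_6 = 29*3 - 37 = 50, d_6 = (2790 - 50^2)/29 = 290/29 = 10, a_6 = floor((52 + 50)/10) = 10.
  m_7 = 10*10 - 50 = 50, d_7 = (2790 - 50^2)/10 = 290/10 = 29, a_7 = floor((52 + 50)/29) = 3.
  m_8 = 29*3 - 50 = 37, d_8 = (2790 - 37^2)/29 = 1421/29 = 49, a_8 = floor((52 + 37)/49) = 1.
  m_9 = 49*1 - 37 = 12, d_9 = (2790 - 12^2)/49 = 2646/49 = 54, a_9 = floor((52 + 12)/54) = 1.
  m_10 = 54*1 - 12 = 42, d_10 = (2790 - 42^2)/54 = 1026/54 = 19, a_10 = floor((52 + 42)/19) = 4.
  m_11 = 19*4 - 42 = 34, d_11 = (2790 - 34^2)/19 = 1634/19 = 86, a_11 = floor((52 + 34)/86) = 1.
  m_12 = 86*1 - 34 = 52, d_12 = (2790 - 52^2)/86 = 86/86 = 1, a_12 = floor((52 + 52)/1) = 104.
  m_13 = 1*104 - 52 = 52, d_13 = (2790 - 52^2)/1 = 86/1 = 86: (m_13, d_13) = (m_1, d_1) = (52, 86), so from here the quotients repeat a_1, ..., a_12; the period length is 12.
Hence the expansion of sqrt(2790) is a_0 = 52 followed by the repeating block 1, 4, 1, 1, 3, 10, 3, 1, 1, 4, 1, 104 (period 12).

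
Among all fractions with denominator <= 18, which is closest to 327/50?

85/13

Expand x = 327/50 as a continued fraction with the Euclidean algorithm:
  327 = 6*50 + 27, so a_0 = 6.
  50 = 1*27 + 23, so a_1 = 1.
  27 = 1*23 + 4, so a_2 = 1.
  23 = 5*4 + 3, so a_3 = 5.
  4 = 1*3 + 1, so a_4 = 1.
  3 = 3*1 + 0, so a_5 = 3.
so x = [6; 1, 1, 5, 1, 3].
Convergents (p_i = a_i*p_{i-1} + p_{i-2}, q_i = a_i*q_{i-1} + q_{i-2} with p_{-2}=0, p_{-1}=1, q_{-2}=1, q_{-1}=0), until the denominator exceeds 18:
  i=0: a_0=6, p_0 = 6*1 + 0 = 6, q_0 = 6*0 + 1 = 1.
  i=1: a_1=1, p_1 = 1*6 + 1 = 7, q_1 = 1*1 + 0 = 1.
  i=2: a_2=1, p_2 = 1*7 + 6 = 13, q_2 = 1*1 + 1 = 2.
  i=3: a_3=5, p_3 = 5*13 + 7 = 72, q_3 = 5*2 + 1 = 11.
  i=4: a_4=1, p_4 = 1*72 + 13 = 85, q_4 = 1*11 + 2 = 13.
  i=5: a_5=3, p_5 = 3*85 + 72 = 327, q_5 = 3*13 + 11 = 50.
q_5 = 50 > 18, so the last convergent with denominator <= 18 is p_4/q_4 = 85/13.
The closest fraction with denominator <= 18 is either p_4/q_4 or the intermediate fraction (k*p_4 + p_3)/(k*q_4 + q_3) with the largest k >= 1 whose denominator stays <= 18; these approach x as k grows, and every other convergent or intermediate fraction in range is farther away.
Largest k: floor((18 - q_3)/q_4) = floor((18 - 11)/13) = 0.
Since k = 0, no intermediate fraction beyond p_4/q_4 has denominator <= 18, so the convergent 85/13 is the closest (its error is |327*13 - 85*50|/(50*13) = 1/650).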